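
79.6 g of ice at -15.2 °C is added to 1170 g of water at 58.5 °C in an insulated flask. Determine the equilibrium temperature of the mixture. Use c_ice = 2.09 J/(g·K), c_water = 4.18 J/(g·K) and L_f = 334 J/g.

T_f ≈ 49.2 °C

Sum of m c ΔT and latent-heat terms is zero:
ice -15.2→0 °C: 79.6×2.09×15.2 = 2528.7
  melt ice: 79.6×334 = 26586
  meltwater 0→T: 79.6×4.18×T = 332.73 T
  water cools: 1170×4.18×(T − 58.5) = 4890.6(T − 58.5)
5223.3 T = 286100 − 29115 = 256985
T ≈ 49.20 °C — above 0 °C, consistent with complete melting.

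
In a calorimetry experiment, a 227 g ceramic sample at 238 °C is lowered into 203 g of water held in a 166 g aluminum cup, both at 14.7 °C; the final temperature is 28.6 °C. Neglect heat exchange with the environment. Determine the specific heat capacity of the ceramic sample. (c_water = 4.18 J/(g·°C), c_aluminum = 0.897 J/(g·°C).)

c ≈ 0.292 J/(g·°C)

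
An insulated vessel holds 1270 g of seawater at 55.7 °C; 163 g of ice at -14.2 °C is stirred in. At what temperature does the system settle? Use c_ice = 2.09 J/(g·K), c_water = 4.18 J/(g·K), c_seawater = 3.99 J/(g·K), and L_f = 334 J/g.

T_f ≈ 38.8 °C

Setting the total heat transfer to zero:
ice -14.2→0 °C: 163·2.09·14.2 = 4837.5
  fusion: m_ice L_f = 163·334 = 54442
  meltwater 0→T: 163·4.18·T = 681.34 T
  seawater cools: 1270·3.99·(T − 55.7) = 5067.3(T − 55.7)
5748.6 T = 282249 − 59280 = 222969
T ≈ 38.79 °C. Since T > 0 °C, the all-ice-melts assumption holds.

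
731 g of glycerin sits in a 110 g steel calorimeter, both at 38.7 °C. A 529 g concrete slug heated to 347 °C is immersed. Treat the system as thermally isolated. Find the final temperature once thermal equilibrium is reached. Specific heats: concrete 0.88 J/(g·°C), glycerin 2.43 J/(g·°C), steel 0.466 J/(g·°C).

T_f ≈ 101.3 °C

Energy conservation, ΣQ = 0:
529·0.88·(T − 347) + 731·2.43·(T − 38.7) + 110·0.466·(T − 38.7) = 0
465.52(T − 347) + 1776.3(T − 38.7) + 51.26(T − 38.7) = 0
(465.52 + 1776.3 + 51.26) T = 465.52·347 + 1776.3·38.7 + 51.26·38.7
T ≈ 101.29 °C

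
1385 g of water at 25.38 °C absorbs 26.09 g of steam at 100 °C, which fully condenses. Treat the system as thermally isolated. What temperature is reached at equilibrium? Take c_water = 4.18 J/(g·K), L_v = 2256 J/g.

Sum of m c ΔT and latent-heat terms is zero:
condense steam: −26.09×2256 = −58859; condensate cools 100→T: 26.09×4.18×(T − 100) = 109.06(T − 100); original water: 5789.3(T − 25.38)
5898.4 T = 58859 + 10906 + 146932 = 216697
T ≈ 36.74 °C — below 100 °C, confirming all the steam condensed.

T_f ≈ 36.7 °C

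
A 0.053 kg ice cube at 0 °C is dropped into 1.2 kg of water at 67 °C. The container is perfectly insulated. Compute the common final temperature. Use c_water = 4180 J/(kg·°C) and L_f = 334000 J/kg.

T_f ≈ 60.8 °C

Net heat exchanged in the isolated system is zero:
fusion: m_ice L_f = 0.053·334000 = 17702
  warm the meltwater: 221.54 T
  water cools: 1.2·4180·(T − 67) = 5016(T − 67)
5237.5 T = 336072 − 17702 = 318370
T ≈ 60.79 °C — above 0 °C, consistent with complete melting.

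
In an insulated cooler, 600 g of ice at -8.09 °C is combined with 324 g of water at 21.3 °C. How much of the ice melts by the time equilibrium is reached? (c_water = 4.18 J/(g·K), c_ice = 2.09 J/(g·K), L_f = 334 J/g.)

Cooling the water to 0 °C releases 324×4.18×21.3 = 28847 J.
Of that, 600×2.09×8.09 = 10145 J goes to bring the ice to 0 °C, leaving 18702 J.
Fully melting the ice requires m_ice L_f = 600×334 = 200400 J.
18702 J < 200400 J, so only part of the ice melts and the system sits at 0 °C.
m_melt = 18702 / L_f = 55.99 g.

m_melted ≈ 56 g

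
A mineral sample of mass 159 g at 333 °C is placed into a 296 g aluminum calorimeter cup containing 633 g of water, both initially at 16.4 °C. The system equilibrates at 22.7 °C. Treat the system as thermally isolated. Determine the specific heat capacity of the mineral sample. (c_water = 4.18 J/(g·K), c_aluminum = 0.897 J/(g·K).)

c ≈ 0.372 J/(g·K)

Conservation of energy gives ΣQ = 0:
159×c×(22.7 − 333) + 633×4.18×(22.7 − 16.4) + 296×0.897×(22.7 − 16.4) = 0
-49338 c = -18342
c = -18342/-49338 ≈ 0.3718 J/(g·K)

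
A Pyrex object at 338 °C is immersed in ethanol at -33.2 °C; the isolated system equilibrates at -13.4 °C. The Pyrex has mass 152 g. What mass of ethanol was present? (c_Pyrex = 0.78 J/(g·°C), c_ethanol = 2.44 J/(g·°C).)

m ≈ 862 g

Heat lost by the Pyrex = heat gained by the ethanol:
152×0.78×(338 − -13.4) = m×2.44×(-13.4 − (-33.2))
48.31 m = 41662  ⇒  m ≈ 862.4 g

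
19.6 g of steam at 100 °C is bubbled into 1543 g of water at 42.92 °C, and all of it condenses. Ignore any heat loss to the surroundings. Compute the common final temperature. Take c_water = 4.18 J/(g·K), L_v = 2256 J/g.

T_f ≈ 50.4 °C

Energy balance with sensible and latent terms:
condense steam: −19.6·2256 = −44218
  condensed water 100 °C→T: 81.93(T − 100)
  water warms: 1543·4.18·(T − 42.92) = 6449.7(T − 42.92)
6531.7 T = 44218 + 8192.8 + 276823 = 329233
T ≈ 50.41 °C, under the boiling point, so the assumption holds.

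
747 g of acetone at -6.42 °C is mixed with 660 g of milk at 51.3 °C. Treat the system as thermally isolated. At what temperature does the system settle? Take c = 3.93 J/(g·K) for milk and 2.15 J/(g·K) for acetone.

T_f ≈ 29.2 °C

Heat gained plus heat lost sum to zero:
660*3.93*(T − 51.3) + 747*2.15*(T − (-6.42)) = 0
2593.8(T − 51.3) + 1606(T − (-6.42)) = 0
(2593.8 + 1606) T = 2593.8*51.3 + 1606*(-6.42)
T = 122751/4199.9 ≈ 29.23 °C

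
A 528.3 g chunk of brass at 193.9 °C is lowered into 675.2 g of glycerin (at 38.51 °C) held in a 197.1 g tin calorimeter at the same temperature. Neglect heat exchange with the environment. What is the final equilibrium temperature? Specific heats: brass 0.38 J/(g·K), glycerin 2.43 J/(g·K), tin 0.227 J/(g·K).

T_f ≈ 55.0 °C

Heat gained plus heat lost sum to zero:
528.3*0.38*(T − 193.9) + 675.2*2.43*(T − 38.51) + 197.1*0.227*(T − 38.51) = 0
1886.2 T = 103834
T = 103834 / 1886.2 = 55 °C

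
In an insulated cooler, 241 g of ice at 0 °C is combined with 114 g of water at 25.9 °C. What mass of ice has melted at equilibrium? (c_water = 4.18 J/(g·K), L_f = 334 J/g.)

Cooling the water to 0 °C releases 114·4.18·25.9 = 12342 J.
Melting all 241 g of ice would need 241·334 = 80494 J.
Since 12342 < 80494 J, not all the ice melts; equilibrium is at 0 °C.
m_melt = 12342 / L_f = 36.95 g.

m_melted ≈ 37 g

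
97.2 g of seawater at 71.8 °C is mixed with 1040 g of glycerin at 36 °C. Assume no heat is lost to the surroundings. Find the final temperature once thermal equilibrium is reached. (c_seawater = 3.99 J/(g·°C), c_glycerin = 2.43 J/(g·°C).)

T_f ≈ 40.8 °C

Heat lost by the seawater equals heat gained by the glycerin:
97.2×3.99×(71.8 − T) = 1040×2.43×(T − 36)
387.83(71.8 − T) = 2527.2(T − 36)
2915 T = 118825  ⇒  T ≈ 40.76 °C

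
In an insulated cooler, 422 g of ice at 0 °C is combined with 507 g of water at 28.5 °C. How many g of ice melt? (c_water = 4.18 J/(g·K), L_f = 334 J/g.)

Heat available from the water dropping to 0 °C: 507·4.18·28.5 = 60399 J.
To melt every bit of ice: 422·334 = 140948 J.
Since 60399 < 140948 J, not all the ice melts; equilibrium is at 0 °C.
m_melt = 60399 / L_f = 180.8 g.

m_melted ≈ 181 g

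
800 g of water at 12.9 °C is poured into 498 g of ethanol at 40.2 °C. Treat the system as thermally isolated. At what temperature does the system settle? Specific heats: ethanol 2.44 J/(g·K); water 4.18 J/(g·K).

T_f ≈ 20.2 °C

Heat lost by the ethanol equals heat gained by the water:
498*2.44*(40.2 − T) = 800*4.18*(T − 12.9)
1215.1(40.2 − T) = 3344(T − 12.9)
4559.1 T = 91985  ⇒  T ≈ 20.18 °C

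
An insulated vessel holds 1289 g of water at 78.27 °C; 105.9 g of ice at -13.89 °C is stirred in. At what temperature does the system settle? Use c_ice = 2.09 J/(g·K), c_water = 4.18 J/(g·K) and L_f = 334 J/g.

T_f ≈ 65.7 °C

Net heat exchanged in the isolated system is zero:
ice -13.89→0 °C: 105.9×2.09×13.89 = 3074.3; latent heat to melt: 105.9×334 = 35371; meltwater 0→T: 105.9×4.18×T = 442.66 T; water: 5388(T − 78.27)
5830.7 T = 421720 − 38445 = 383275
T ≈ 65.73 °C. Since T > 0 °C, the all-ice-melts assumption holds.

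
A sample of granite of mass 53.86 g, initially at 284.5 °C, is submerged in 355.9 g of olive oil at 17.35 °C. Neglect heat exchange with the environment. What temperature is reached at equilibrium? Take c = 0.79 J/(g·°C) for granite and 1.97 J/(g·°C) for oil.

Let T be the final temperature. ΣQ_i = 0:
53.86×0.79×(T − 284.5) + 355.9×1.97×(T − 17.35) = 0
42.55(T − 284.5) + 701.12(T − 17.35) = 0
(42.55 + 701.12) T = 42.55×284.5 + 701.12×17.35
T = 24270 / 743.67 = 32.6 °C

T_f ≈ 32.6 °C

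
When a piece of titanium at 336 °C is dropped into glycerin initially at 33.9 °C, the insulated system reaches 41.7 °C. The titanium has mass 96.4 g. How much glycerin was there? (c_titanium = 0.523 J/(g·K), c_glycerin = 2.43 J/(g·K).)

m ≈ 783 g

Net heat exchanged in the isolated system is zero:
96.4×0.523×(41.7 − 336) + m×2.43×(41.7 − 33.9) = 0
18.95 m = 14838
m = 14838/18.95 ≈ 782.8 g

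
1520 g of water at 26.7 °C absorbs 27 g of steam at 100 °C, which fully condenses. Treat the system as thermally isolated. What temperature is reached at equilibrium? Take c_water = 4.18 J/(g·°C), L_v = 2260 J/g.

T_f ≈ 37.4 °C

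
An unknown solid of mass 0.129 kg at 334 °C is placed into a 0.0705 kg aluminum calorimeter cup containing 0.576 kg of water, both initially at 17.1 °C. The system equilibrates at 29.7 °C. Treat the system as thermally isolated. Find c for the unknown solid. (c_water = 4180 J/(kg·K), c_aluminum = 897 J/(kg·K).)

Heat gained plus heat lost sum to zero:
0.129·c·(29.7 − 334) + 0.576·4180·(29.7 − 17.1) + 0.0705·897·(29.7 − 17.1) = 0
-39.25 c = -31134
c = -31134/-39.25 ≈ 793.1 J/(kg·K)

c ≈ 793 J/(kg·K)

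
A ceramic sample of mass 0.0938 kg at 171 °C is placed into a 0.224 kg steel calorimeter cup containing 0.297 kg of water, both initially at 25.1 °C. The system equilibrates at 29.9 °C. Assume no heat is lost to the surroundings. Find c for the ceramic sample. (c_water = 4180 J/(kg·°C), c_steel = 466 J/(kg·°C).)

c ≈ 488 J/(kg·°C)

Heat gained plus heat lost sum to zero:
0.0938×c×(29.9 − 171) + 0.297×4180×(29.9 − 25.1) + 0.224×466×(29.9 − 25.1) = 0
-13.24 c = -6460.1
c = -6460.1/-13.24 ≈ 488.1 J/(kg·°C)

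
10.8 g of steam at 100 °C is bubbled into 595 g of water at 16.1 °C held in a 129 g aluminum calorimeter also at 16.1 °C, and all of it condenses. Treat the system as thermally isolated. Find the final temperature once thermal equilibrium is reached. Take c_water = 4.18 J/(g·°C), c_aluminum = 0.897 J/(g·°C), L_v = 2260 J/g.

T_f ≈ 26.7 °C

Sum of m c ΔT and latent-heat terms is zero:
steam→water at 100 °C releases m L_v = 10.8·2260 = 24408; condensate cools 100→T: 10.8·4.18·(T − 100) = 45.14(T − 100); original water: 2487.1(T − 16.1); cup: 115.71(T − 16.1)
2648 T = 24408 + 4514.4 + 41905 = 70828
T ≈ 26.75 °C (< 100 °C, so full condensation is consistent).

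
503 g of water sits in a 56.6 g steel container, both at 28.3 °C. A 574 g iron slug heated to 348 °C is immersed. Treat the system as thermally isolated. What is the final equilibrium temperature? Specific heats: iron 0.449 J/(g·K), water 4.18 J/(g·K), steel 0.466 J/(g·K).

With ΣQ=0 the equilibrium temperature is the m·c-weighted mean:
T_f = (257.73·348 + 2102.5·28.3 + 26.38·28.3) / (257.73 + 2102.5 + 26.38)
    = 149937 / 2386.6 ≈ 62.82 °C

T_f ≈ 62.8 °C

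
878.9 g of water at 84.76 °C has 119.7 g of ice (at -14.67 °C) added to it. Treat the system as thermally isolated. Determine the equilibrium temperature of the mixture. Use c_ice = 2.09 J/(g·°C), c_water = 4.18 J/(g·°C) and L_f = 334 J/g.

T_f ≈ 64.1 °C

Energy conservation, ΣQ = 0:
ice -14.67→0 °C: 119.7·2.09·14.67 = 3670
  latent heat to melt: 119.7·334 = 39980
  meltwater 0→T: 119.7·4.18·T = 500.35 T
  water cools: 878.9·4.18·(T − 84.76) = 3673.8(T − 84.76)
4174.1 T = 311391 − 43650 = 267742
T ≈ 64.14 °C — above 0 °C, consistent with complete melting.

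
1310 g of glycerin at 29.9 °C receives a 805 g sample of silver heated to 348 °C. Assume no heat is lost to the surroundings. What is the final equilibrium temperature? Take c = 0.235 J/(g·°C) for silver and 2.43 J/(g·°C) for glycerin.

T_f ≈ 47.7 °C

Heat lost by the silver equals heat gained by the glycerin:
805*0.235*(348 − T) = 1310*2.43*(T − 29.9)
189.17(348 − T) = 3183.3(T − 29.9)
3372.5 T = 161014  ⇒  T ≈ 47.74 °C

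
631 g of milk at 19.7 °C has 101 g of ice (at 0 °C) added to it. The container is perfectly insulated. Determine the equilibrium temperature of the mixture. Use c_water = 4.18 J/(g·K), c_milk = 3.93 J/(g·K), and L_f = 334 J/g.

T_f ≈ 5.2 °C

Sum of m c ΔT and latent-heat terms is zero:
fusion: m_ice L_f = 101·334 = 33734; warm the meltwater: 422.18 T; milk: 2479.8(T − 19.7)
2902 T = 48853 − 33734 = 15119
T ≈ 5.21 °C (positive, so assuming full melt was valid).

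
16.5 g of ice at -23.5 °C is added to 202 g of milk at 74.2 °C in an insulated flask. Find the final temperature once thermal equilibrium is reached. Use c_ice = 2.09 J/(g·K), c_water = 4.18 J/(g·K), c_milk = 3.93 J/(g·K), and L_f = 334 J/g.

Setting the total heat transfer to zero:
warm ice to 0 °C: 16.5×2.09×(0 − (-23.5)) = 810.4; fusion: m_ice L_f = 16.5×334 = 5511; meltwater 0→T: 16.5×4.18×T = 68.97 T; milk: 793.86(T − 74.2)
862.83 T = 58904 − 6321.4 = 52583
T ≈ 60.94 °C — above 0 °C, consistent with complete melting.

T_f ≈ 60.9 °C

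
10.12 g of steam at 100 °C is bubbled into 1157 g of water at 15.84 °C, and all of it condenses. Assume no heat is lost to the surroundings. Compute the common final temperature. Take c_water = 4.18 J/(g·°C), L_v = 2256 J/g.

T_f ≈ 21.2 °C

Setting the total heat transfer to zero:
latent heat released on condensation: 10.12×2256 = 22831
  condensed water 100 °C→T: 42.3(T − 100)
  original water: 4836.3(T − 15.84)
4878.6 T = 22831 + 4230.2 + 76606 = 103667
T ≈ 21.25 °C, under the boiling point, so the assumption holds.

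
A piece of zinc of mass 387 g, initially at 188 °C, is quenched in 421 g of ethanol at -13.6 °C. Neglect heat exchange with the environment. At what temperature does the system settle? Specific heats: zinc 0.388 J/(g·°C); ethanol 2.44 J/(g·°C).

T_f ≈ 12.1 °C

Set heat shed by the hot body equal to heat absorbed by the cold body:
387×0.388×(188 − T) = 421×2.44×(T − (-13.6))
150.16(188 − T) = 1027.2(T − (-13.6))
1177.4 T = 14259  ⇒  T ≈ 12.11 °C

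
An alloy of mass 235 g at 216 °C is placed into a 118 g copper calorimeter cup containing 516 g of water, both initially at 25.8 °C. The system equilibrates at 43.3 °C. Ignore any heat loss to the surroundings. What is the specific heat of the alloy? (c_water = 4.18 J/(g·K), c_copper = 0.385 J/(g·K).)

c ≈ 0.95 J/(g·K)

Setting the total heat transfer to zero:
235·c·(43.3 − 216) + 516·4.18·(43.3 − 25.8) + 118·0.385·(43.3 − 25.8) = 0
-40584 c = -38540
c = -38540/-40584 ≈ 0.9496 J/(g·K)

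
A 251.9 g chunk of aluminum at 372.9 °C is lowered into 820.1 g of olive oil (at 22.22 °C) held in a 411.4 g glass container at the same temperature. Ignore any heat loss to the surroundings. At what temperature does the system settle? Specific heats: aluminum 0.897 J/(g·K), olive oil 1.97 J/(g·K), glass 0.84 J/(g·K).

Net heat exchanged in the isolated system is zero:
251.9×0.897×(T − 372.9) + 820.1×1.97×(T − 22.22) + 411.4×0.84×(T − 22.22) = 0
2187.1 T = 127836
T = 127836/2187.1 ≈ 58.45 °C

T_f ≈ 58.4 °C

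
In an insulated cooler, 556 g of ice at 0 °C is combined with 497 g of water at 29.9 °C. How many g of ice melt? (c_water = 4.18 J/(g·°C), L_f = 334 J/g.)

m_melted ≈ 186 g

Cooling the water to 0 °C releases 497×4.18×29.9 = 62116 J.
To melt every bit of ice: 556×334 = 185704 J.
62116 J < 185704 J, so only part of the ice melts and the system sits at 0 °C.
m_melted×334 = 62116  ⇒  m_melted ≈ 186 g.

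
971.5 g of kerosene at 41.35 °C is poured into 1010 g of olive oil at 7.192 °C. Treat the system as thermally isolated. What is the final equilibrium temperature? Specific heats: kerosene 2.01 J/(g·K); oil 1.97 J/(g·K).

T_f ≈ 24.1 °C

Setting the total heat transfer to zero:
971.5·2.01·(T − 41.35) + 1010·1.97·(T − 7.192) = 0
1952.7(T − 41.35) + 1989.7(T − 7.192) = 0
(1952.7 + 1989.7) T = 1952.7·41.35 + 1989.7·7.192
T ≈ 24.11 °C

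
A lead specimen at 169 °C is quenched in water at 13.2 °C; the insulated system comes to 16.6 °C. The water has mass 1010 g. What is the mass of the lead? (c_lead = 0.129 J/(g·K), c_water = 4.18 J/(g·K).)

m ≈ 730 g

Net heat exchanged in the isolated system is zero:
m·0.129·(16.6 − 169) + 1010·4.18·(16.6 − 13.2) = 0
-19.66 m = -14354
m = -14354/-19.66 ≈ 730.1 g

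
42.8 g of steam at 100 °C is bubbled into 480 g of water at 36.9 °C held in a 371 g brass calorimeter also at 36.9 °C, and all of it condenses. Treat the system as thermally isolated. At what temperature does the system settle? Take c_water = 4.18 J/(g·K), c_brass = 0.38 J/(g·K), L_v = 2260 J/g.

T_f ≈ 83.3 °C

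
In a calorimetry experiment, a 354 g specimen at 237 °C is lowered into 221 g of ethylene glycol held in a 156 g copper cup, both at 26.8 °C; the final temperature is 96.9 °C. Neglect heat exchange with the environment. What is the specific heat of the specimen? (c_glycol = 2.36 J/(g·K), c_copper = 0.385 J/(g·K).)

c ≈ 0.822 J/(g·K)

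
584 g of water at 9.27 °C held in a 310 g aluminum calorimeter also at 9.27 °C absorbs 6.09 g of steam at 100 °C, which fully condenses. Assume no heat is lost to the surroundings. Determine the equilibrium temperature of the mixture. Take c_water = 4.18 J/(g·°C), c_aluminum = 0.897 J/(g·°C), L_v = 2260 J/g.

Heat gained plus heat lost sum to zero:
latent heat released on condensation: 6.09×2260 = 13763
  condensate cools 100→T: 6.09×4.18×(T − 100) = 25.46(T − 100)
  water warms: 584×4.18×(T − 9.27) = 2441.1(T − 9.27)
  aluminum cup: 310×0.897×(T − 9.27) = 278.07(T − 9.27)
2744.6 T = 13763 + 2545.6 + 25207 = 41516
T ≈ 15.13 °C — below 100 °C, confirming all the steam condensed.

T_f ≈ 15.1 °C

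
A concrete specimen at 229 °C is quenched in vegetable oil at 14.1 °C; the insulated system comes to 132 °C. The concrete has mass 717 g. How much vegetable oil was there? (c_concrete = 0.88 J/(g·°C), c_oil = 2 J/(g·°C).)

m ≈ 260 g

Conservation of energy gives ΣQ = 0:
717·0.88·(132 − 229) + m·2·(132 − 14.1) = 0
235.8 m = 61203
m = 61203/235.8 ≈ 259.6 g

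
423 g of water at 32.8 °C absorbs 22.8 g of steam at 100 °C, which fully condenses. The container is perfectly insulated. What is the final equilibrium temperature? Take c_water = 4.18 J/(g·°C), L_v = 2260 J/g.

T_f ≈ 63.9 °C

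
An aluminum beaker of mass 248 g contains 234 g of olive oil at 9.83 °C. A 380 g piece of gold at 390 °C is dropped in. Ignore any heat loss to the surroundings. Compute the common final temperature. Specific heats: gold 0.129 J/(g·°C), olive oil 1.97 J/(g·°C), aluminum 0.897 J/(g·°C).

T_f is the heat-capacity-weighted average of the initial temperatures:
T_f = (49.02*390 + 460.98*9.83 + 222.46*9.83) / (49.02 + 460.98 + 222.46)
    = 25836 / 732.46 ≈ 35.27 °C

T_f ≈ 35.3 °C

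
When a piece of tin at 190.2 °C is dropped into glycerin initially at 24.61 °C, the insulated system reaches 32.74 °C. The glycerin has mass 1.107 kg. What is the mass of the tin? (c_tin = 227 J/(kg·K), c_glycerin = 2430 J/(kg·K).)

m ≈ 0.612 kg

Taking heat into each body as positive, Σ m c ΔT = 0:
m×227×(32.74 − 190.2) + 1.107×2430×(32.74 − 24.61) = 0
-35743 m = -21870
m = -21870/-35743 ≈ 0.6119 kg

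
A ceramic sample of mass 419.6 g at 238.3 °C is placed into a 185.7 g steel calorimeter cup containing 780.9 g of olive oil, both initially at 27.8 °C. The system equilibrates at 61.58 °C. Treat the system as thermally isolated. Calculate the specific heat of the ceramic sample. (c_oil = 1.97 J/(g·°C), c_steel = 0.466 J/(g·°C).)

c ≈ 0.74 J/(g·°C)

Energy conservation, ΣQ = 0:
419.6·c·(61.58 − 238.3) + 780.9·1.97·(61.58 − 27.8) + 185.7·0.466·(61.58 − 27.8) = 0
-74152 c = -54889
c = -54889/-74152 ≈ 0.7402 J/(g·°C)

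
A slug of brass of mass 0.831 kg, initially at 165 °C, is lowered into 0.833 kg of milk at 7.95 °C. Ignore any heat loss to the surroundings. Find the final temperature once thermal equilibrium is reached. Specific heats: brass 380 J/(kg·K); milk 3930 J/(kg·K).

T_f ≈ 21.8 °C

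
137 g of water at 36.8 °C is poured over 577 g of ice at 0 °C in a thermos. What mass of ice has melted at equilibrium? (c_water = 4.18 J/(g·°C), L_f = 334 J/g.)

m_melted ≈ 63.1 g

Heat available from the water dropping to 0 °C: 137·4.18·36.8 = 21074 J.
Melting all 577 g of ice would need 577·334 = 192718 J.
That's not enough to melt it all — equilibrium is at 0 °C with ice remaining.
m_melted·334 = 21074  ⇒  m_melted ≈ 63.1 g.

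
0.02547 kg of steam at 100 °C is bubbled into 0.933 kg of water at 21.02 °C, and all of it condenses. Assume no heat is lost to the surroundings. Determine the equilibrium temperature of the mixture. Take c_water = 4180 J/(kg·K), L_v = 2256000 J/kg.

T_f ≈ 37.5 °C

Energy balance with sensible and latent terms:
latent heat released on condensation: 0.02547×2256000 = 57460; condensed water 100 °C→T: 106.46(T − 100); original water: 3899.9(T − 21.02)
4006.4 T = 57460 + 10646 + 81977 = 150084
T ≈ 37.46 °C — below 100 °C, confirming all the steam condensed.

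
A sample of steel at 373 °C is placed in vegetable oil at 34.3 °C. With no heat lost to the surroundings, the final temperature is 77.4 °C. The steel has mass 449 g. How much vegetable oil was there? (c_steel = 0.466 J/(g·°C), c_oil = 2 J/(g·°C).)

Net heat exchanged in the isolated system is zero:
449·0.466·(77.4 − 373) + m·2·(77.4 − 34.3) = 0
86.2 m = 61850
m = 61850/86.2 ≈ 717.5 g

m ≈ 718 g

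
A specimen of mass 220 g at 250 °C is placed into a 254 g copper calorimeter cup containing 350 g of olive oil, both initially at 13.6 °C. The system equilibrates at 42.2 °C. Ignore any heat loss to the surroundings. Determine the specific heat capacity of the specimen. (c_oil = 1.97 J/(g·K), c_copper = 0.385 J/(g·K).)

c ≈ 0.493 J/(g·K)

Taking heat into each body as positive, Σ m c ΔT = 0:
220·c·(42.2 − 250) + 350·1.97·(42.2 − 13.6) + 254·0.385·(42.2 − 13.6) = 0
-45716 c = -22516
c = -22516/-45716 ≈ 0.4925 J/(g·K)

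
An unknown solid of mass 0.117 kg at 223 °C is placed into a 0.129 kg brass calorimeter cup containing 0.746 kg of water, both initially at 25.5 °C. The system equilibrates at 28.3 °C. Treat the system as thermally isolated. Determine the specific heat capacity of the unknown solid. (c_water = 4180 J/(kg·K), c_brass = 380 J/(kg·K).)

Let T be the final temperature. ΣQ_i = 0:
0.117×c×(28.3 − 223) + 0.746×4180×(28.3 − 25.5) + 0.129×380×(28.3 − 25.5) = 0
-22.78 c = -8868.4
c = -8868.4/-22.78 ≈ 389.3 J/(kg·K)

c ≈ 389 J/(kg·K)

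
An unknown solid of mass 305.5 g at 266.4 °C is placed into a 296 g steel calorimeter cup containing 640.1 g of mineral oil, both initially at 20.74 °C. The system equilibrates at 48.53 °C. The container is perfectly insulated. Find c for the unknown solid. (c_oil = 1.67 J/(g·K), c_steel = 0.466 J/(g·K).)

c ≈ 0.504 J/(g·K)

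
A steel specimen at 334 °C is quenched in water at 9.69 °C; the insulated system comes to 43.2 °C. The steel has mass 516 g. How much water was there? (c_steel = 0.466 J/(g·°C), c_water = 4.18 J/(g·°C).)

m ≈ 499 g

Taking heat into each body as positive, Σ m c ΔT = 0:
516×0.466×(43.2 − 334) + m×4.18×(43.2 − 9.69) = 0
140.07 m = 69925
m = 69925/140.07 ≈ 499.2 g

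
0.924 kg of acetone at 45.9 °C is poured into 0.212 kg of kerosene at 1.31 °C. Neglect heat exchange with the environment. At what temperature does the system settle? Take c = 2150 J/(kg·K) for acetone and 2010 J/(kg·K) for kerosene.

T_f ≈ 38.0 °C

With ΣQ=0 the equilibrium temperature is the m·c-weighted mean:
T_f = (1986.6*45.9 + 426.12*1.31) / (1986.6 + 426.12)
    = 91743 / 2412.7 ≈ 38.02 °C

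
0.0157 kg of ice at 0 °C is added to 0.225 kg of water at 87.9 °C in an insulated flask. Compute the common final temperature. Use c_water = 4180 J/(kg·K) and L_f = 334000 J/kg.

T_f ≈ 77.0 °C

Taking heat into each body as positive, Σ m c ΔT = 0:
latent heat to melt: 0.0157·334000 = 5243.8; warm the meltwater: 65.63 T; water: 940.5(T − 87.9)
1006.1 T = 82670 − 5243.8 = 77426
T ≈ 76.95 °C (positive, so assuming full melt was valid).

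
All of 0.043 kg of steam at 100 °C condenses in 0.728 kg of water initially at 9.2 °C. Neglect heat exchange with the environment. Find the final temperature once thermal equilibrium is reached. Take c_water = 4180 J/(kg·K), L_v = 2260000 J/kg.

Taking heat into each body as positive, Σ m c ΔT = 0:
steam→water at 100 °C releases m L_v = 0.043×2260000 = 97180
  condensate cools 100→T: 0.043×4180×(T − 100) = 179.74(T − 100)
  original water: 3043(T − 9.2)
3222.8 T = 97180 + 17974 + 27996 = 143150
T ≈ 44.42 °C (< 100 °C, so full condensation is consistent).

T_f ≈ 44.4 °C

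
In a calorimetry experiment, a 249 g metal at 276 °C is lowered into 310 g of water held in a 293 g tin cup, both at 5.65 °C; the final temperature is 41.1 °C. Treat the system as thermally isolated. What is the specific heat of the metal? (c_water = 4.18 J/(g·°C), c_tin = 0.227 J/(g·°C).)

c ≈ 0.826 J/(g·°C)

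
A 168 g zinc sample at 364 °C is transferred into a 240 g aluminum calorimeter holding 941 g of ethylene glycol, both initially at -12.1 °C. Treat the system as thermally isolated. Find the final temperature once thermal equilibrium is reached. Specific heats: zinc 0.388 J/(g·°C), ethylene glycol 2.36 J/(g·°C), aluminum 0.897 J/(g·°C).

T_f ≈ -2.3 °C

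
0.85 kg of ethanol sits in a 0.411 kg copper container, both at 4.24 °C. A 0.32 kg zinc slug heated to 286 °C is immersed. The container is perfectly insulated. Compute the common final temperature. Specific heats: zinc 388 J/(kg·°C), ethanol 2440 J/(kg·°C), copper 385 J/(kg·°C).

Taking heat into each body as positive, Σ m c ΔT = 0:
0.32·388·(T − 286) + 0.85·2440·(T − 4.24) + 0.411·385·(T − 4.24) = 0
(124.16 + 2074 + 158.23) T = 124.16·286 + 2074·4.24 + 158.23·4.24
T ≈ 19.09 °C

T_f ≈ 19.1 °C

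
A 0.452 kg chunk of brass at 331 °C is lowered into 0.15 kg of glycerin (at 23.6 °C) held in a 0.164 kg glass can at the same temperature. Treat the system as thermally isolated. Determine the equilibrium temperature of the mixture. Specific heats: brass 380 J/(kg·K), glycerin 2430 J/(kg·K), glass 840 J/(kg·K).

T_f ≈ 101.9 °C

Conservation of energy gives ΣQ = 0:
0.452×380×(T − 331) + 0.15×2430×(T − 23.6) + 0.164×840×(T − 23.6) = 0
674.02 T = 68706
T = 68706 / 674.02 = 102 °C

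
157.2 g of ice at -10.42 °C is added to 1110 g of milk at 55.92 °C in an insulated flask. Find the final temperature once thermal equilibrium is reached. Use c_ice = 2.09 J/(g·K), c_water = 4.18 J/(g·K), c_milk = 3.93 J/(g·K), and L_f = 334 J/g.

T_f ≈ 37.5 °C

Heat gained plus heat lost sum to zero:
warm ice to 0 °C: 157.2×2.09×(0 − (-10.42)) = 3423.5
  melt ice: 157.2×334 = 52505
  warm the meltwater: 657.1 T
  milk cools: 1110×3.93×(T − 55.92) = 4362.3(T − 55.92)
5019.4 T = 243940 − 55928 = 188012
T ≈ 37.46 °C (positive, so assuming full melt was valid).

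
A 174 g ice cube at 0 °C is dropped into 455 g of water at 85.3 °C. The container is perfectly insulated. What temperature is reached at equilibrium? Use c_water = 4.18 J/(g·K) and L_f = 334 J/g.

Sum of m c ΔT and latent-heat terms is zero:
latent heat to melt: 174×334 = 58116; warm the meltwater: 727.32 T; water: 1901.9(T − 85.3)
2629.2 T = 162232 − 58116 = 104116
T ≈ 39.60 °C (positive, so assuming full melt was valid).

T_f ≈ 39.6 °C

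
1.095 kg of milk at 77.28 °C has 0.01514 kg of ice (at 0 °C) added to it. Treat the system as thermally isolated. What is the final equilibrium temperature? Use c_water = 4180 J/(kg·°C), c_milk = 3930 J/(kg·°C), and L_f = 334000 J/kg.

T_f ≈ 75.0 °C

Sum of m c ΔT and latent-heat terms is zero:
melt ice: 0.01514·334000 = 5056.8; warm the meltwater: 63.29 T; milk: 4303.3(T − 77.28)
4366.6 T = 332563 − 5056.8 = 327506
T ≈ 75.00 °C. Since T > 0 °C, the all-ice-melts assumption holds.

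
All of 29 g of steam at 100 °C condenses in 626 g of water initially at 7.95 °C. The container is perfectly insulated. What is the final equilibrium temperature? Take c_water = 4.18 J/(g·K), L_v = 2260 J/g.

Conservation of energy gives ΣQ = 0:
condense steam: −29×2260 = −65540; condensed water 100 °C→T: 121.22(T − 100); water warms: 626×4.18×(T − 7.95) = 2616.7(T − 7.95)
2737.9 T = 65540 + 12122 + 20803 = 98465
T ≈ 35.96 °C, under the boiling point, so the assumption holds.

T_f ≈ 36.0 °C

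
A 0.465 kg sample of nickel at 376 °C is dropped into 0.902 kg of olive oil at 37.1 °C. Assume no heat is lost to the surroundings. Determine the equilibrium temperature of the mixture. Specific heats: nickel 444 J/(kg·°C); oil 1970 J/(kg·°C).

T_f ≈ 72.4 °C

Taking heat into each body as positive, Σ m c ΔT = 0:
0.465×444×(T − 376) + 0.902×1970×(T − 37.1) = 0
1983.4 T = 143553
T = 143553 / 1983.4 = 72.4 °C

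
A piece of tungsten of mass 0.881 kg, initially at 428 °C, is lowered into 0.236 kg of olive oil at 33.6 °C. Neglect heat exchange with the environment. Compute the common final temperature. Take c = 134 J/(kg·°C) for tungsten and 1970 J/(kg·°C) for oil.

T_f ≈ 113.5 °C

T_f = Σ m_i c_i T_i / Σ m_i c_i:
T_f = (118.05*428 + 464.92*33.6) / (118.05 + 464.92)
    = 66148 / 582.97 ≈ 113.47 °C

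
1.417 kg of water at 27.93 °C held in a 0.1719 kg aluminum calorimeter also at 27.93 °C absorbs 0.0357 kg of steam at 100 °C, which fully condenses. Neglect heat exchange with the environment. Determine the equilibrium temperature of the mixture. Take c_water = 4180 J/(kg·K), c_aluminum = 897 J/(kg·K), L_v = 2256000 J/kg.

T_f ≈ 42.6 °C

Energy balance with sensible and latent terms:
condense steam: −0.0357×2256000 = −80539; condensed water 100 °C→T: 149.23(T − 100); water warms: 1.417×4180×(T − 27.93) = 5923.1(T − 27.93); aluminum cup: 0.1719×897×(T − 27.93) = 154.19(T − 27.93)
6226.5 T = 80539 + 14923 + 169738 = 265200
T ≈ 42.59 °C, under the boiling point, so the assumption holds.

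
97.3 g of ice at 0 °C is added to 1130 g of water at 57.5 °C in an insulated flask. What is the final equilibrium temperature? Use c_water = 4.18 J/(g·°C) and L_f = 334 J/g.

T_f ≈ 46.6 °C

Let T be the final temperature. ΣQ_i = 0:
fusion: m_ice L_f = 97.3·334 = 32498; warm the meltwater: 406.71 T; water: 4723.4(T − 57.5)
5130.1 T = 271596 − 32498 = 239097
T ≈ 46.61 °C. Since T > 0 °C, the all-ice-melts assumption holds.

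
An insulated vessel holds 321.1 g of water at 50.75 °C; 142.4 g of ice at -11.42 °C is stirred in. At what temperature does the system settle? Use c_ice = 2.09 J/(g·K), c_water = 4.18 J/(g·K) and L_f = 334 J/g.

T_f ≈ 8.9 °C

Let T be the final temperature. ΣQ_i = 0:
ice -11.42→0 °C: 142.4·2.09·11.42 = 3398.8; melt ice: 142.4·334 = 47562; warm the meltwater: 595.23 T; water cools: 321.1·4.18·(T − 50.75) = 1342.2(T − 50.75)
1937.4 T = 68117 − 50960 = 17156
T ≈ 8.86 °C (positive, so assuming full melt was valid).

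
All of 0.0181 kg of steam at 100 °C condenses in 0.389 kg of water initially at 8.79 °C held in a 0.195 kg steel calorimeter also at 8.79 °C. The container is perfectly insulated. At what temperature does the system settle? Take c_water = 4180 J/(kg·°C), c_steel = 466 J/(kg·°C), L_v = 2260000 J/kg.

T_f ≈ 35.5 °C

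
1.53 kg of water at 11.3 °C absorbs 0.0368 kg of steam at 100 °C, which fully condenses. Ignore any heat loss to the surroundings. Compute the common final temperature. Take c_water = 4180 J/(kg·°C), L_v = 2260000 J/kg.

T_f ≈ 26.1 °C

Sum of m c ΔT and latent-heat terms is zero:
condense steam: −0.0368·2260000 = −83168; condensate cools 100→T: 0.0368·4180·(T − 100) = 153.82(T − 100); original water: 6395.4(T − 11.3)
6549.2 T = 83168 + 15382 + 72268 = 170818
T ≈ 26.08 °C — below 100 °C, confirming all the steam condensed.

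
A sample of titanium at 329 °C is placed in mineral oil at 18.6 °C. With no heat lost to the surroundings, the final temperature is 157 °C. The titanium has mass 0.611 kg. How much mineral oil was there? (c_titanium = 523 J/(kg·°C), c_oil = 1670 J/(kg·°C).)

m ≈ 0.238 kg

Let T be the final temperature. ΣQ_i = 0:
0.611×523×(157 − 329) + m×1670×(157 − 18.6) = 0
231128 m = 54963
m = 54963/231128 ≈ 0.2378 kg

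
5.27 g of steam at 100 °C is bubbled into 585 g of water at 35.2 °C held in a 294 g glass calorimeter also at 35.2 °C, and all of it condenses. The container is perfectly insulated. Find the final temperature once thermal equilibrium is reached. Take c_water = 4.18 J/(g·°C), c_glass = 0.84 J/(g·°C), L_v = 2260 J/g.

Energy conservation, ΣQ = 0:
condense steam: −5.27·2260 = −11910; condensed water 100 °C→T: 22.03(T − 100); water warms: 585·4.18·(T − 35.2) = 2445.3(T − 35.2); glass cup: 294·0.84·(T − 35.2) = 246.96(T − 35.2)
2714.3 T = 11910 + 2202.9 + 94768 = 108881
T ≈ 40.11 °C, under the boiling point, so the assumption holds.

T_f ≈ 40.1 °C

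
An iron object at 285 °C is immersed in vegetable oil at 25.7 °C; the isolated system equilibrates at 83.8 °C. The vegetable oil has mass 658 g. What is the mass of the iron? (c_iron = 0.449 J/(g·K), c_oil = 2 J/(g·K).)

m ≈ 846 g

Heat gained plus heat lost sum to zero:
m·0.449·(83.8 − 285) + 658·2·(83.8 − 25.7) = 0
-90.34 m = -76460
m = -76460/-90.34 ≈ 846.4 g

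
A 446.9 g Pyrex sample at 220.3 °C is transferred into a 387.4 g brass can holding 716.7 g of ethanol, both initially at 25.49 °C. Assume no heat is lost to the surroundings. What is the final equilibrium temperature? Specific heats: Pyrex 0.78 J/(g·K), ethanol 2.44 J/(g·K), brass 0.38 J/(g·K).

Heat gained plus heat lost sum to zero:
446.9*0.78*(T − 220.3) + 716.7*2.44*(T − 25.49) + 387.4*0.38*(T − 25.49) = 0
348.58(T − 220.3) + 1748.7(T − 25.49) + 147.21(T − 25.49) = 0
(348.58 + 1748.7 + 147.21) T = 348.58*220.3 + 1748.7*25.49 + 147.21*25.49
T ≈ 55.74 °C

T_f ≈ 55.7 °C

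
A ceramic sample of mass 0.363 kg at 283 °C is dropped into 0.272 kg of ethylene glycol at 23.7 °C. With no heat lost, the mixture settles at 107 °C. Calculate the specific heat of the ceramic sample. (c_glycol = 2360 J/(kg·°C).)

c ≈ 837 J/(kg·°C)

Taking heat into each body as positive, Σ m c ΔT = 0:
0.363·c·(107 − 283) + 0.272·2360·(107 − 23.7) = 0
-63.89 c = -53472
c = -53472/-63.89 ≈ 837 J/(kg·°C)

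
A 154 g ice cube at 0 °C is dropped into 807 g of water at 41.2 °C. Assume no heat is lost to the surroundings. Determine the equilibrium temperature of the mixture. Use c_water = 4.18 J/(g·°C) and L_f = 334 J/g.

Setting the total heat transfer to zero:
fusion: m_ice L_f = 154·334 = 51436
  meltwater 0→T: 154·4.18·T = 643.72 T
  water cools: 807·4.18·(T − 41.2) = 3373.3(T − 41.2)
4017 T = 138978 − 51436 = 87542
T ≈ 21.79 °C — above 0 °C, consistent with complete melting.

T_f ≈ 21.8 °C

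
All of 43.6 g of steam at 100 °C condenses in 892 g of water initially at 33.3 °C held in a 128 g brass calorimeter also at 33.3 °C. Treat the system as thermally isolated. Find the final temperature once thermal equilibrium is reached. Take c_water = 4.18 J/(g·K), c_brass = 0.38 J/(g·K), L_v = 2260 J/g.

T_f ≈ 61.3 °C

Heat gained plus heat lost sum to zero:
steam→water at 100 °C releases m L_v = 43.6×2260 = 98536; condensate cools 100→T: 43.6×4.18×(T − 100) = 182.25(T − 100); original water: 3728.6(T − 33.3); brass cup: 128×0.38×(T − 33.3) = 48.64(T − 33.3)
3959.4 T = 98536 + 18225 + 125781 = 242542
T ≈ 61.26 °C, under the boiling point, so the assumption holds.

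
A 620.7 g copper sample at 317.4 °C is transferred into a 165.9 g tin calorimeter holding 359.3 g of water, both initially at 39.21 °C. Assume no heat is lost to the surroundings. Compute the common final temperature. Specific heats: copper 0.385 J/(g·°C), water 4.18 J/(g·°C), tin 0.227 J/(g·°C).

T_f ≈ 76.6 °C

Conservation of energy gives ΣQ = 0:
620.7·0.385·(T − 317.4) + 359.3·4.18·(T − 39.21) + 165.9·0.227·(T − 39.21) = 0
238.97(T − 317.4) + 1501.9(T − 39.21) + 37.66(T − 39.21) = 0
(238.97 + 1501.9 + 37.66) T = 238.97·317.4 + 1501.9·39.21 + 37.66·39.21
T ≈ 76.59 °C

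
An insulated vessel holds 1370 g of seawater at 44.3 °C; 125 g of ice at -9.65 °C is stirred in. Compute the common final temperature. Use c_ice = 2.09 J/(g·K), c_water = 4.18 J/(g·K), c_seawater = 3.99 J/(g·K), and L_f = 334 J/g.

T_f ≈ 33.0 °C

Setting the total heat transfer to zero:
ice -9.65→0 °C: 125×2.09×9.65 = 2521.1
  melt ice: 125×334 = 41750
  warm the meltwater: 522.5 T
  seawater: 5466.3(T − 44.3)
5988.8 T = 242157 − 44271 = 197886
T ≈ 33.04 °C — above 0 °C, consistent with complete melting.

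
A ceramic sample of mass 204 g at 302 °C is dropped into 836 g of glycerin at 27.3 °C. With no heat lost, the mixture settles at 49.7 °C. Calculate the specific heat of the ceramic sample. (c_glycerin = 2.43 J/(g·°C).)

c ≈ 0.884 J/(g·°C)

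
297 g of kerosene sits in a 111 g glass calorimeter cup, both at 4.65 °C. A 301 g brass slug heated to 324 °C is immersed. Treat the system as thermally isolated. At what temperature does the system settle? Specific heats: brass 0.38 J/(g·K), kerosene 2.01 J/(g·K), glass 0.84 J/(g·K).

T_f ≈ 50.0 °C

T_f = Σ m_i c_i T_i / Σ m_i c_i:
T_f = (114.38·324 + 596.97·4.65 + 93.24·4.65) / (114.38 + 596.97 + 93.24)
    = 40269 / 804.59 ≈ 50.05 °C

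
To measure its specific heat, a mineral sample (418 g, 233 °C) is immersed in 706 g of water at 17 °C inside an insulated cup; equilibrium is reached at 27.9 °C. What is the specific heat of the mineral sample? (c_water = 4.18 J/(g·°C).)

c ≈ 0.375 J/(g·°C)

Setting the total heat transfer to zero:
418×c×(27.9 − 233) + 706×4.18×(27.9 − 17) = 0
-85732 c = -32167
c = -32167/-85732 ≈ 0.3752 J/(g·°C)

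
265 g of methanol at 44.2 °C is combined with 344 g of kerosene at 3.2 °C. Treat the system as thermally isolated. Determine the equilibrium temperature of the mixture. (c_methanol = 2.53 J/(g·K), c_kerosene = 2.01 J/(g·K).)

Conservation of energy gives ΣQ = 0:
265·2.53·(T − 44.2) + 344·2.01·(T − 3.2) = 0
1361.9 T = 31846
T = 31846/1361.9 ≈ 23.38 °C

T_f ≈ 23.4 °C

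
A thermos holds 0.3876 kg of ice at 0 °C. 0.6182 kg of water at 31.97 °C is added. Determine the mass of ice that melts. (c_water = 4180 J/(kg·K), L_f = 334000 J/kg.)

m_melted ≈ 0.247 kg

Cooling the water to 0 °C releases 0.6182×4180×31.97 = 82613 J.
Melting all 0.3876 kg of ice would need 0.3876×334000 = 129458 J.
Since 82613 < 129458 J, not all the ice melts; equilibrium is at 0 °C.
m_melt = 82613 / L_f = 0.2473 kg.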